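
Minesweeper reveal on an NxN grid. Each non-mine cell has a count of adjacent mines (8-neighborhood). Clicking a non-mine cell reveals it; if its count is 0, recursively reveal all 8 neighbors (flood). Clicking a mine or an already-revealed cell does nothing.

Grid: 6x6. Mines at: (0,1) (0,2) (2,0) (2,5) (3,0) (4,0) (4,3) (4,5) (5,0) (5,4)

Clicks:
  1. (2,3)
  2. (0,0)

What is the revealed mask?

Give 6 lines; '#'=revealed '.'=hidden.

Click 1 (2,3) count=0: revealed 12 new [(1,1) (1,2) (1,3) (1,4) (2,1) (2,2) (2,3) (2,4) (3,1) (3,2) (3,3) (3,4)] -> total=12
Click 2 (0,0) count=1: revealed 1 new [(0,0)] -> total=13

Answer: #.....
.####.
.####.
.####.
......
......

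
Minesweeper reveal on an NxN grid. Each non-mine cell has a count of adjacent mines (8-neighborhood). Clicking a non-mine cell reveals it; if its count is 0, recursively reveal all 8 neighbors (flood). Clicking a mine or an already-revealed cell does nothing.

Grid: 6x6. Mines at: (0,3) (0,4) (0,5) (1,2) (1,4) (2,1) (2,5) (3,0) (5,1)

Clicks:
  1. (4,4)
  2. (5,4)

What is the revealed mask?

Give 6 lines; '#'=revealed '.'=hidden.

Answer: ......
......
..###.
..####
..####
..####

Derivation:
Click 1 (4,4) count=0: revealed 15 new [(2,2) (2,3) (2,4) (3,2) (3,3) (3,4) (3,5) (4,2) (4,3) (4,4) (4,5) (5,2) (5,3) (5,4) (5,5)] -> total=15
Click 2 (5,4) count=0: revealed 0 new [(none)] -> total=15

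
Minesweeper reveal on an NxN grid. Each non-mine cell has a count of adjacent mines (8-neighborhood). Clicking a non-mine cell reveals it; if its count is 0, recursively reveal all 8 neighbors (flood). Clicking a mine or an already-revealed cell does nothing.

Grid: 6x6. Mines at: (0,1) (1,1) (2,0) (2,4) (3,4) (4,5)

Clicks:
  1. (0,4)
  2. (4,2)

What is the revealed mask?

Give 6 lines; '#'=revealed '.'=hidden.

Click 1 (0,4) count=0: revealed 8 new [(0,2) (0,3) (0,4) (0,5) (1,2) (1,3) (1,4) (1,5)] -> total=8
Click 2 (4,2) count=0: revealed 17 new [(2,1) (2,2) (2,3) (3,0) (3,1) (3,2) (3,3) (4,0) (4,1) (4,2) (4,3) (4,4) (5,0) (5,1) (5,2) (5,3) (5,4)] -> total=25

Answer: ..####
..####
.###..
####..
#####.
#####.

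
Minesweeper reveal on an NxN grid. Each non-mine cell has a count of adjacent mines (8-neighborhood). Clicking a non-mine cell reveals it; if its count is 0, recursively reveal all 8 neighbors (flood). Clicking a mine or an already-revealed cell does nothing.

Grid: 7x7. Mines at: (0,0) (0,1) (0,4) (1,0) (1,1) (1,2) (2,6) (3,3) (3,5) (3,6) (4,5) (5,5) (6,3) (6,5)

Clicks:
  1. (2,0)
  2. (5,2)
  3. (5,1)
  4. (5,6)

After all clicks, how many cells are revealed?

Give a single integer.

Click 1 (2,0) count=2: revealed 1 new [(2,0)] -> total=1
Click 2 (5,2) count=1: revealed 1 new [(5,2)] -> total=2
Click 3 (5,1) count=0: revealed 13 new [(2,1) (2,2) (3,0) (3,1) (3,2) (4,0) (4,1) (4,2) (5,0) (5,1) (6,0) (6,1) (6,2)] -> total=15
Click 4 (5,6) count=3: revealed 1 new [(5,6)] -> total=16

Answer: 16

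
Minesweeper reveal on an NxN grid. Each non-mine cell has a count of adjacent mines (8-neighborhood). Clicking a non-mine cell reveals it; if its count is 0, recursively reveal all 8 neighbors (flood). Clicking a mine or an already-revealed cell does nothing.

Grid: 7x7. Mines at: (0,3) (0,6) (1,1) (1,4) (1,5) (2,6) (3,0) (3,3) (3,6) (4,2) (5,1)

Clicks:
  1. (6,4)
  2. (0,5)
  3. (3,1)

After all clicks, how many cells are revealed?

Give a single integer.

Click 1 (6,4) count=0: revealed 14 new [(4,3) (4,4) (4,5) (4,6) (5,2) (5,3) (5,4) (5,5) (5,6) (6,2) (6,3) (6,4) (6,5) (6,6)] -> total=14
Click 2 (0,5) count=3: revealed 1 new [(0,5)] -> total=15
Click 3 (3,1) count=2: revealed 1 new [(3,1)] -> total=16

Answer: 16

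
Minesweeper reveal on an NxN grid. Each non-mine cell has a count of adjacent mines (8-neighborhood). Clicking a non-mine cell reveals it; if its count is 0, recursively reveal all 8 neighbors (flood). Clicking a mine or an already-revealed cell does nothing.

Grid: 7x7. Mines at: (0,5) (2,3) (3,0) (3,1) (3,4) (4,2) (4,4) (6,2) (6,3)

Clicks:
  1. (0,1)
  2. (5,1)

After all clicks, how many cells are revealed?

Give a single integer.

Click 1 (0,1) count=0: revealed 13 new [(0,0) (0,1) (0,2) (0,3) (0,4) (1,0) (1,1) (1,2) (1,3) (1,4) (2,0) (2,1) (2,2)] -> total=13
Click 2 (5,1) count=2: revealed 1 new [(5,1)] -> total=14

Answer: 14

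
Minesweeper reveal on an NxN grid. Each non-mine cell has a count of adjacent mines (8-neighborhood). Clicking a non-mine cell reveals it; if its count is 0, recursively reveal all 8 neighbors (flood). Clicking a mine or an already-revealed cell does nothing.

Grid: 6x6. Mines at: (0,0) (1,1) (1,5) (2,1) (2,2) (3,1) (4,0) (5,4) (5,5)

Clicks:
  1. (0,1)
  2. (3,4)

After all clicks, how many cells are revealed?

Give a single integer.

Answer: 10

Derivation:
Click 1 (0,1) count=2: revealed 1 new [(0,1)] -> total=1
Click 2 (3,4) count=0: revealed 9 new [(2,3) (2,4) (2,5) (3,3) (3,4) (3,5) (4,3) (4,4) (4,5)] -> total=10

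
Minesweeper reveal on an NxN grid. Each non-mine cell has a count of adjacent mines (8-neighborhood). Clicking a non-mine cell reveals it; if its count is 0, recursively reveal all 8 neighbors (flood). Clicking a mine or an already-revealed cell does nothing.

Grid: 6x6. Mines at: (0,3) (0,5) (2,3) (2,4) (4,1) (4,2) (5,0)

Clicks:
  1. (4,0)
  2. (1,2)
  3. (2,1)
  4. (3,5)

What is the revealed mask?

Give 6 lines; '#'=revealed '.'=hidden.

Answer: ###...
###...
###...
###..#
#.....
......

Derivation:
Click 1 (4,0) count=2: revealed 1 new [(4,0)] -> total=1
Click 2 (1,2) count=2: revealed 1 new [(1,2)] -> total=2
Click 3 (2,1) count=0: revealed 11 new [(0,0) (0,1) (0,2) (1,0) (1,1) (2,0) (2,1) (2,2) (3,0) (3,1) (3,2)] -> total=13
Click 4 (3,5) count=1: revealed 1 new [(3,5)] -> total=14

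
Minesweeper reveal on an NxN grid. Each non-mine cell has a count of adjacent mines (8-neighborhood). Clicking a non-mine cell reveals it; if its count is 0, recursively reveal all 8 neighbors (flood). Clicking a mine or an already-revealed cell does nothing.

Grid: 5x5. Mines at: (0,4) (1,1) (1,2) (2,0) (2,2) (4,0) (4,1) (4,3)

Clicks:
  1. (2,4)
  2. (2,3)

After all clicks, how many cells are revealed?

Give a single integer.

Answer: 6

Derivation:
Click 1 (2,4) count=0: revealed 6 new [(1,3) (1,4) (2,3) (2,4) (3,3) (3,4)] -> total=6
Click 2 (2,3) count=2: revealed 0 new [(none)] -> total=6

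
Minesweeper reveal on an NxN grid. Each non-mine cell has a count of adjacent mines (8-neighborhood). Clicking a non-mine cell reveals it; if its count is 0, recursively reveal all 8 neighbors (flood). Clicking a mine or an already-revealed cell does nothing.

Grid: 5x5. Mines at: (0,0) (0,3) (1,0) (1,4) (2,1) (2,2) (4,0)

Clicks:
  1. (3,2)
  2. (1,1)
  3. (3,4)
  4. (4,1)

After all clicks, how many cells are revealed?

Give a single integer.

Answer: 11

Derivation:
Click 1 (3,2) count=2: revealed 1 new [(3,2)] -> total=1
Click 2 (1,1) count=4: revealed 1 new [(1,1)] -> total=2
Click 3 (3,4) count=0: revealed 9 new [(2,3) (2,4) (3,1) (3,3) (3,4) (4,1) (4,2) (4,3) (4,4)] -> total=11
Click 4 (4,1) count=1: revealed 0 new [(none)] -> total=11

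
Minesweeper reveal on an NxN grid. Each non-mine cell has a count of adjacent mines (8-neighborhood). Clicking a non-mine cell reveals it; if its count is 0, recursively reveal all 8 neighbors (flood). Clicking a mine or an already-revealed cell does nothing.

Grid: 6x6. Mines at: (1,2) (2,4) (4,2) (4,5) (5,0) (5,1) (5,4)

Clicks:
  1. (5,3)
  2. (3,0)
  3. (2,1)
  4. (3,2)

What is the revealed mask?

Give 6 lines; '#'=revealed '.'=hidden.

Click 1 (5,3) count=2: revealed 1 new [(5,3)] -> total=1
Click 2 (3,0) count=0: revealed 10 new [(0,0) (0,1) (1,0) (1,1) (2,0) (2,1) (3,0) (3,1) (4,0) (4,1)] -> total=11
Click 3 (2,1) count=1: revealed 0 new [(none)] -> total=11
Click 4 (3,2) count=1: revealed 1 new [(3,2)] -> total=12

Answer: ##....
##....
##....
###...
##....
...#..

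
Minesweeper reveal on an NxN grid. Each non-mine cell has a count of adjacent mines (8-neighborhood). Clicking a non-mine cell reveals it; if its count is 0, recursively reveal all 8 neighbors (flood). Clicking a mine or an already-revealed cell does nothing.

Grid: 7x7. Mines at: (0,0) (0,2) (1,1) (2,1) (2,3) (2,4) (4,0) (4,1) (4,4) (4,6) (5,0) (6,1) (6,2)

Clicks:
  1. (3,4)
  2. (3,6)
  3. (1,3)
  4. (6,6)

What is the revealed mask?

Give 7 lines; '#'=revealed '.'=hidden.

Answer: .......
...#...
.......
....#.#
.......
...####
...####

Derivation:
Click 1 (3,4) count=3: revealed 1 new [(3,4)] -> total=1
Click 2 (3,6) count=1: revealed 1 new [(3,6)] -> total=2
Click 3 (1,3) count=3: revealed 1 new [(1,3)] -> total=3
Click 4 (6,6) count=0: revealed 8 new [(5,3) (5,4) (5,5) (5,6) (6,3) (6,4) (6,5) (6,6)] -> total=11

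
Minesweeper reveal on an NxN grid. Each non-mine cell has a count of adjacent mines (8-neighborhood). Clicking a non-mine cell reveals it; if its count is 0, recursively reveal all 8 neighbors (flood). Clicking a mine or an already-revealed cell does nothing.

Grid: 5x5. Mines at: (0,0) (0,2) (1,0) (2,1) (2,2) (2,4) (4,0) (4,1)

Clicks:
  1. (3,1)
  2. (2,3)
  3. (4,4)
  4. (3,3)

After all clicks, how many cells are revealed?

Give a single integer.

Answer: 8

Derivation:
Click 1 (3,1) count=4: revealed 1 new [(3,1)] -> total=1
Click 2 (2,3) count=2: revealed 1 new [(2,3)] -> total=2
Click 3 (4,4) count=0: revealed 6 new [(3,2) (3,3) (3,4) (4,2) (4,3) (4,4)] -> total=8
Click 4 (3,3) count=2: revealed 0 new [(none)] -> total=8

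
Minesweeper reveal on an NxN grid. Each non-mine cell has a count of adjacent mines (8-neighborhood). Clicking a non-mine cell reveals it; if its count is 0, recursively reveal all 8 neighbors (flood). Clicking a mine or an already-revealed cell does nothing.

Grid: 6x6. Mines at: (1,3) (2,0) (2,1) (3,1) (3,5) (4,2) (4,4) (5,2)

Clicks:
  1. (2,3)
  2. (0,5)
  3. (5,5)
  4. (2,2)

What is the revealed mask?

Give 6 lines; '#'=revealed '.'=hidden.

Click 1 (2,3) count=1: revealed 1 new [(2,3)] -> total=1
Click 2 (0,5) count=0: revealed 6 new [(0,4) (0,5) (1,4) (1,5) (2,4) (2,5)] -> total=7
Click 3 (5,5) count=1: revealed 1 new [(5,5)] -> total=8
Click 4 (2,2) count=3: revealed 1 new [(2,2)] -> total=9

Answer: ....##
....##
..####
......
......
.....#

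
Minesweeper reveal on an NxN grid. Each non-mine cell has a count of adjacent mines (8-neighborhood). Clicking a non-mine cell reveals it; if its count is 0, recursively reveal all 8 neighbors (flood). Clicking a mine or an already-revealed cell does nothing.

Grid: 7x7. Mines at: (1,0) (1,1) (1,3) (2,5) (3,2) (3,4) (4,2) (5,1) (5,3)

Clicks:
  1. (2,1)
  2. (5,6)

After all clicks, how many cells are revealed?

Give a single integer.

Click 1 (2,1) count=3: revealed 1 new [(2,1)] -> total=1
Click 2 (5,6) count=0: revealed 11 new [(3,5) (3,6) (4,4) (4,5) (4,6) (5,4) (5,5) (5,6) (6,4) (6,5) (6,6)] -> total=12

Answer: 12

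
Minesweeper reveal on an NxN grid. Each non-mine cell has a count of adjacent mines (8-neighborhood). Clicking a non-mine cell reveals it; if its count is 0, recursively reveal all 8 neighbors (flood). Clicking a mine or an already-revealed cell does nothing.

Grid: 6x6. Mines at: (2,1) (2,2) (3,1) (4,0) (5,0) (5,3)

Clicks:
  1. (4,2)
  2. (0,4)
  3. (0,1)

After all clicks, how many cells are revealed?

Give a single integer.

Click 1 (4,2) count=2: revealed 1 new [(4,2)] -> total=1
Click 2 (0,4) count=0: revealed 23 new [(0,0) (0,1) (0,2) (0,3) (0,4) (0,5) (1,0) (1,1) (1,2) (1,3) (1,4) (1,5) (2,3) (2,4) (2,5) (3,3) (3,4) (3,5) (4,3) (4,4) (4,5) (5,4) (5,5)] -> total=24
Click 3 (0,1) count=0: revealed 0 new [(none)] -> total=24

Answer: 24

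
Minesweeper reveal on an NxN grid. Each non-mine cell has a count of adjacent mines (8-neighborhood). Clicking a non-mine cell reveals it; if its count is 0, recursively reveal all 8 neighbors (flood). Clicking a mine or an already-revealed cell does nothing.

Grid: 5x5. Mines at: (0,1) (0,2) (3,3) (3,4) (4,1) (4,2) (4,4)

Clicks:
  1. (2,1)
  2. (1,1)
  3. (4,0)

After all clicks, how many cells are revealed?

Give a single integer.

Answer: 10

Derivation:
Click 1 (2,1) count=0: revealed 9 new [(1,0) (1,1) (1,2) (2,0) (2,1) (2,2) (3,0) (3,1) (3,2)] -> total=9
Click 2 (1,1) count=2: revealed 0 new [(none)] -> total=9
Click 3 (4,0) count=1: revealed 1 new [(4,0)] -> total=10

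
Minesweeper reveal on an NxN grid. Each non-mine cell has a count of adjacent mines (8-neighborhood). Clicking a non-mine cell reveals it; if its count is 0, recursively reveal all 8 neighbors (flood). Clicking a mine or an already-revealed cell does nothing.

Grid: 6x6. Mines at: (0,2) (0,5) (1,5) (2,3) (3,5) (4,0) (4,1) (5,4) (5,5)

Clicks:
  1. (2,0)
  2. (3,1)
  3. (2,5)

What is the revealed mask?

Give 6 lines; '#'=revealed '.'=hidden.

Click 1 (2,0) count=0: revealed 11 new [(0,0) (0,1) (1,0) (1,1) (1,2) (2,0) (2,1) (2,2) (3,0) (3,1) (3,2)] -> total=11
Click 2 (3,1) count=2: revealed 0 new [(none)] -> total=11
Click 3 (2,5) count=2: revealed 1 new [(2,5)] -> total=12

Answer: ##....
###...
###..#
###...
......
......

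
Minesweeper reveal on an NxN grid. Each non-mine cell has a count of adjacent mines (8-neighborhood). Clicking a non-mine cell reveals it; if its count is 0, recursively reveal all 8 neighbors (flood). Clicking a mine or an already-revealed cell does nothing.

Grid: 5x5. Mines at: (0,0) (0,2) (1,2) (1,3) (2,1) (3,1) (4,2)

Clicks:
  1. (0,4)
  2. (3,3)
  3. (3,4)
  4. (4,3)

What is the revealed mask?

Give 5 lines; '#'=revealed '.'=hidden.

Click 1 (0,4) count=1: revealed 1 new [(0,4)] -> total=1
Click 2 (3,3) count=1: revealed 1 new [(3,3)] -> total=2
Click 3 (3,4) count=0: revealed 5 new [(2,3) (2,4) (3,4) (4,3) (4,4)] -> total=7
Click 4 (4,3) count=1: revealed 0 new [(none)] -> total=7

Answer: ....#
.....
...##
...##
...##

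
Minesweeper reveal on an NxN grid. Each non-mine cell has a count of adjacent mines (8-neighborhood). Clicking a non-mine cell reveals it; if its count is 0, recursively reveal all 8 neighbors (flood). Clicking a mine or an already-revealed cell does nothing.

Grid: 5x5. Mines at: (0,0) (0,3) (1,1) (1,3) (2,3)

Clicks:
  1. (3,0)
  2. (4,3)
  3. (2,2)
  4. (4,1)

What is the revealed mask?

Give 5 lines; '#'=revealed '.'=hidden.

Click 1 (3,0) count=0: revealed 13 new [(2,0) (2,1) (2,2) (3,0) (3,1) (3,2) (3,3) (3,4) (4,0) (4,1) (4,2) (4,3) (4,4)] -> total=13
Click 2 (4,3) count=0: revealed 0 new [(none)] -> total=13
Click 3 (2,2) count=3: revealed 0 new [(none)] -> total=13
Click 4 (4,1) count=0: revealed 0 new [(none)] -> total=13

Answer: .....
.....
###..
#####
#####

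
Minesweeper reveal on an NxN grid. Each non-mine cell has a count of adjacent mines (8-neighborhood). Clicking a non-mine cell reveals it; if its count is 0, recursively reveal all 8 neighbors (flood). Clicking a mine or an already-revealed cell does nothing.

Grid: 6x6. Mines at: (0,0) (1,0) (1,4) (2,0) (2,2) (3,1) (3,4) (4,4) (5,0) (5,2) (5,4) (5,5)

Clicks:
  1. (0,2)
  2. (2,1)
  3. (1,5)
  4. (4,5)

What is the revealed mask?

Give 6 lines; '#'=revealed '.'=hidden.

Click 1 (0,2) count=0: revealed 6 new [(0,1) (0,2) (0,3) (1,1) (1,2) (1,3)] -> total=6
Click 2 (2,1) count=4: revealed 1 new [(2,1)] -> total=7
Click 3 (1,5) count=1: revealed 1 new [(1,5)] -> total=8
Click 4 (4,5) count=4: revealed 1 new [(4,5)] -> total=9

Answer: .###..
.###.#
.#....
......
.....#
......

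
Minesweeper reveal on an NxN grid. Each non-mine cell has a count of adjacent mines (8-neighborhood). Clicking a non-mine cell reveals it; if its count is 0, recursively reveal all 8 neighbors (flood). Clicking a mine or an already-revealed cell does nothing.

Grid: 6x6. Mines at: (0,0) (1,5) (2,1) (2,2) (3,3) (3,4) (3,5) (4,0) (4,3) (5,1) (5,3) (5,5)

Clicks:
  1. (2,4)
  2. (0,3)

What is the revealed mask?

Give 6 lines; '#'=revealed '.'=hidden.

Answer: .####.
.####.
....#.
......
......
......

Derivation:
Click 1 (2,4) count=4: revealed 1 new [(2,4)] -> total=1
Click 2 (0,3) count=0: revealed 8 new [(0,1) (0,2) (0,3) (0,4) (1,1) (1,2) (1,3) (1,4)] -> total=9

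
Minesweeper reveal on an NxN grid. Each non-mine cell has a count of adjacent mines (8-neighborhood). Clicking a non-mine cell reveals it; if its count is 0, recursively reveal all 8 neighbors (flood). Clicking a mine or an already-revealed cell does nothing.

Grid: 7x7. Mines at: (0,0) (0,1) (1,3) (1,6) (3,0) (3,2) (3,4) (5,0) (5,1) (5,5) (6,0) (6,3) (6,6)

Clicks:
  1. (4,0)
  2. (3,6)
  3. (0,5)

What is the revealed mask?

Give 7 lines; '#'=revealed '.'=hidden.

Answer: .....#.
.......
.....##
.....##
#....##
.......
.......

Derivation:
Click 1 (4,0) count=3: revealed 1 new [(4,0)] -> total=1
Click 2 (3,6) count=0: revealed 6 new [(2,5) (2,6) (3,5) (3,6) (4,5) (4,6)] -> total=7
Click 3 (0,5) count=1: revealed 1 new [(0,5)] -> total=8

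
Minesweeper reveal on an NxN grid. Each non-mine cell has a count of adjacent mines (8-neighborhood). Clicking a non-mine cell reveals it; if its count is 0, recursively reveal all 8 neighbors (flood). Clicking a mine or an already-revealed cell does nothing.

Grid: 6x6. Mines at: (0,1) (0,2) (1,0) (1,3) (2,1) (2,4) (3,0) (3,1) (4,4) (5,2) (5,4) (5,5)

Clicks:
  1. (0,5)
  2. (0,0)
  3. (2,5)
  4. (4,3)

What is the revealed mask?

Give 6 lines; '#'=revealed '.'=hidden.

Click 1 (0,5) count=0: revealed 4 new [(0,4) (0,5) (1,4) (1,5)] -> total=4
Click 2 (0,0) count=2: revealed 1 new [(0,0)] -> total=5
Click 3 (2,5) count=1: revealed 1 new [(2,5)] -> total=6
Click 4 (4,3) count=3: revealed 1 new [(4,3)] -> total=7

Answer: #...##
....##
.....#
......
...#..
......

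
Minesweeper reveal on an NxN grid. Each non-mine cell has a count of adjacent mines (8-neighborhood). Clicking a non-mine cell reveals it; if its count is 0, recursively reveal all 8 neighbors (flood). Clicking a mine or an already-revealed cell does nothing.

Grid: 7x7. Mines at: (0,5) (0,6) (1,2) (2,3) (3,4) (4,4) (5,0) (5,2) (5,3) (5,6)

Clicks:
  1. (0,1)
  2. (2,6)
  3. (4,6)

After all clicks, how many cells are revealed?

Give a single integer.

Click 1 (0,1) count=1: revealed 1 new [(0,1)] -> total=1
Click 2 (2,6) count=0: revealed 8 new [(1,5) (1,6) (2,5) (2,6) (3,5) (3,6) (4,5) (4,6)] -> total=9
Click 3 (4,6) count=1: revealed 0 new [(none)] -> total=9

Answer: 9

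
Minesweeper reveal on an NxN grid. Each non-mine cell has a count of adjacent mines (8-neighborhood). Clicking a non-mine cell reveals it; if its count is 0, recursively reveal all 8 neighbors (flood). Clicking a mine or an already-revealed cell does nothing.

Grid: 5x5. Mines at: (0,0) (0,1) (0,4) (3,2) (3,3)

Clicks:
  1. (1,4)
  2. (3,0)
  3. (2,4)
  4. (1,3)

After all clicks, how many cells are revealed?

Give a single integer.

Click 1 (1,4) count=1: revealed 1 new [(1,4)] -> total=1
Click 2 (3,0) count=0: revealed 8 new [(1,0) (1,1) (2,0) (2,1) (3,0) (3,1) (4,0) (4,1)] -> total=9
Click 3 (2,4) count=1: revealed 1 new [(2,4)] -> total=10
Click 4 (1,3) count=1: revealed 1 new [(1,3)] -> total=11

Answer: 11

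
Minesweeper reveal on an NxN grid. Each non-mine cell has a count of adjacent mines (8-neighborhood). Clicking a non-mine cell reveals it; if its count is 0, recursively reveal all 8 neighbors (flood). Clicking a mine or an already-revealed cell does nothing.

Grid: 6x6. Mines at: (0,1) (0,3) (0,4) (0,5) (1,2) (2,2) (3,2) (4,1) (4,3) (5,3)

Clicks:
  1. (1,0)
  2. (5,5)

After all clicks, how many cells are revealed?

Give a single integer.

Answer: 14

Derivation:
Click 1 (1,0) count=1: revealed 1 new [(1,0)] -> total=1
Click 2 (5,5) count=0: revealed 13 new [(1,3) (1,4) (1,5) (2,3) (2,4) (2,5) (3,3) (3,4) (3,5) (4,4) (4,5) (5,4) (5,5)] -> total=14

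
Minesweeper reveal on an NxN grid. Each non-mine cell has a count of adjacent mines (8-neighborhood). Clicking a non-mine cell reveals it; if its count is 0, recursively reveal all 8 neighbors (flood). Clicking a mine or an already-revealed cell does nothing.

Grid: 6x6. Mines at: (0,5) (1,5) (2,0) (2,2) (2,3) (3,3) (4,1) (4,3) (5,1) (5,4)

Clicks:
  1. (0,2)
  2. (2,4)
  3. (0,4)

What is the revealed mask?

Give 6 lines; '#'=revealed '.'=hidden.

Answer: #####.
#####.
....#.
......
......
......

Derivation:
Click 1 (0,2) count=0: revealed 10 new [(0,0) (0,1) (0,2) (0,3) (0,4) (1,0) (1,1) (1,2) (1,3) (1,4)] -> total=10
Click 2 (2,4) count=3: revealed 1 new [(2,4)] -> total=11
Click 3 (0,4) count=2: revealed 0 new [(none)] -> total=11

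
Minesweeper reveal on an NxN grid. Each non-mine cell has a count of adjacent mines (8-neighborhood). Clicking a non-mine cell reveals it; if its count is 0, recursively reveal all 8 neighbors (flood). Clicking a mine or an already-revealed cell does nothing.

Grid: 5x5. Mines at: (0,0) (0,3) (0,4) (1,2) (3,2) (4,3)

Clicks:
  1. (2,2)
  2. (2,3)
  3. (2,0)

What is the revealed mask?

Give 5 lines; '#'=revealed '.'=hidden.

Answer: .....
##...
####.
##...
##...

Derivation:
Click 1 (2,2) count=2: revealed 1 new [(2,2)] -> total=1
Click 2 (2,3) count=2: revealed 1 new [(2,3)] -> total=2
Click 3 (2,0) count=0: revealed 8 new [(1,0) (1,1) (2,0) (2,1) (3,0) (3,1) (4,0) (4,1)] -> total=10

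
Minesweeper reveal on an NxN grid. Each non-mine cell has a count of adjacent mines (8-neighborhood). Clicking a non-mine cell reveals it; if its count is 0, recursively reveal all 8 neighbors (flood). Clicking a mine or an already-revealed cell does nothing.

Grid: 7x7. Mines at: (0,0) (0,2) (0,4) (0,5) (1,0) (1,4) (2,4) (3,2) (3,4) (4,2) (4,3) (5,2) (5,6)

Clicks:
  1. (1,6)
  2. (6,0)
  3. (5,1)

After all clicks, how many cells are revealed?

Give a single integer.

Answer: 11

Derivation:
Click 1 (1,6) count=1: revealed 1 new [(1,6)] -> total=1
Click 2 (6,0) count=0: revealed 10 new [(2,0) (2,1) (3,0) (3,1) (4,0) (4,1) (5,0) (5,1) (6,0) (6,1)] -> total=11
Click 3 (5,1) count=2: revealed 0 new [(none)] -> total=11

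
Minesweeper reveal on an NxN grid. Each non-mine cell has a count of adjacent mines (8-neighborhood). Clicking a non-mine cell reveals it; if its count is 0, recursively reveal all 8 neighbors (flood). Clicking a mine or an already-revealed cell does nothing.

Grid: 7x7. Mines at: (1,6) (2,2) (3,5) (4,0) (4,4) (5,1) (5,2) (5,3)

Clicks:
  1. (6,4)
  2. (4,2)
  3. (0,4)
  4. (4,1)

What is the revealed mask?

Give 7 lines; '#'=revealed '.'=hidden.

Answer: ######.
######.
##.###.
##.....
.##....
.......
....#..

Derivation:
Click 1 (6,4) count=1: revealed 1 new [(6,4)] -> total=1
Click 2 (4,2) count=3: revealed 1 new [(4,2)] -> total=2
Click 3 (0,4) count=0: revealed 19 new [(0,0) (0,1) (0,2) (0,3) (0,4) (0,5) (1,0) (1,1) (1,2) (1,3) (1,4) (1,5) (2,0) (2,1) (2,3) (2,4) (2,5) (3,0) (3,1)] -> total=21
Click 4 (4,1) count=3: revealed 1 new [(4,1)] -> total=22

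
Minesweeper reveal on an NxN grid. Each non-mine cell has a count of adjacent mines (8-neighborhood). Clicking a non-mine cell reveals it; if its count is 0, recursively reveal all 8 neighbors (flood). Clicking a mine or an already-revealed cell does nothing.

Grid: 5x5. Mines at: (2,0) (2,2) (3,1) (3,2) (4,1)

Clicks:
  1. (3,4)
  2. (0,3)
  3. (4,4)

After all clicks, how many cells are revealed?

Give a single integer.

Answer: 16

Derivation:
Click 1 (3,4) count=0: revealed 16 new [(0,0) (0,1) (0,2) (0,3) (0,4) (1,0) (1,1) (1,2) (1,3) (1,4) (2,3) (2,4) (3,3) (3,4) (4,3) (4,4)] -> total=16
Click 2 (0,3) count=0: revealed 0 new [(none)] -> total=16
Click 3 (4,4) count=0: revealed 0 new [(none)] -> total=16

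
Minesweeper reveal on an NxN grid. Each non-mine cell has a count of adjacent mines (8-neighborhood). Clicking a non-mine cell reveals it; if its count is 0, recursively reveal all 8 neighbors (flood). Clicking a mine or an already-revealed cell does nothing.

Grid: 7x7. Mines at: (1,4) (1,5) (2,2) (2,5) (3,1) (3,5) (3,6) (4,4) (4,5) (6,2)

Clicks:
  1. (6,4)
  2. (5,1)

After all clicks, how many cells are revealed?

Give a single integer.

Click 1 (6,4) count=0: revealed 8 new [(5,3) (5,4) (5,5) (5,6) (6,3) (6,4) (6,5) (6,6)] -> total=8
Click 2 (5,1) count=1: revealed 1 new [(5,1)] -> total=9

Answer: 9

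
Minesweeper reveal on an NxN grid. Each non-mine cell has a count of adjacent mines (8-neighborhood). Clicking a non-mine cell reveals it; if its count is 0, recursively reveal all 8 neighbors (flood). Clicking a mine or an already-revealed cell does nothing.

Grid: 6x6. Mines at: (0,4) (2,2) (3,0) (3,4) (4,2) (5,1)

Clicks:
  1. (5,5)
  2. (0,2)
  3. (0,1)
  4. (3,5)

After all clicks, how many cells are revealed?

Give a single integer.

Answer: 17

Derivation:
Click 1 (5,5) count=0: revealed 6 new [(4,3) (4,4) (4,5) (5,3) (5,4) (5,5)] -> total=6
Click 2 (0,2) count=0: revealed 10 new [(0,0) (0,1) (0,2) (0,3) (1,0) (1,1) (1,2) (1,3) (2,0) (2,1)] -> total=16
Click 3 (0,1) count=0: revealed 0 new [(none)] -> total=16
Click 4 (3,5) count=1: revealed 1 new [(3,5)] -> total=17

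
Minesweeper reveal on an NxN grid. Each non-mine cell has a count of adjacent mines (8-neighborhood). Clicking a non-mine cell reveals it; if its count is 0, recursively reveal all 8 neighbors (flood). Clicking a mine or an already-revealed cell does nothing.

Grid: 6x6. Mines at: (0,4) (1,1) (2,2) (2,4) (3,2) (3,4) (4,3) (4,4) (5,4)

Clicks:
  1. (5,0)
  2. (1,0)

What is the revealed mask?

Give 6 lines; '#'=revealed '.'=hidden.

Click 1 (5,0) count=0: revealed 10 new [(2,0) (2,1) (3,0) (3,1) (4,0) (4,1) (4,2) (5,0) (5,1) (5,2)] -> total=10
Click 2 (1,0) count=1: revealed 1 new [(1,0)] -> total=11

Answer: ......
#.....
##....
##....
###...
###...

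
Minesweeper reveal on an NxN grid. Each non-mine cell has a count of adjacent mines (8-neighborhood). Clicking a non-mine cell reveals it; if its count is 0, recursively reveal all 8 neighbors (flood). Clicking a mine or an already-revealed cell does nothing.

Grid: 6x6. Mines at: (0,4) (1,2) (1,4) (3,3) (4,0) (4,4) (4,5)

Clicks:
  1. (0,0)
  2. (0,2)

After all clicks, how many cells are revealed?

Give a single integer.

Answer: 9

Derivation:
Click 1 (0,0) count=0: revealed 8 new [(0,0) (0,1) (1,0) (1,1) (2,0) (2,1) (3,0) (3,1)] -> total=8
Click 2 (0,2) count=1: revealed 1 new [(0,2)] -> total=9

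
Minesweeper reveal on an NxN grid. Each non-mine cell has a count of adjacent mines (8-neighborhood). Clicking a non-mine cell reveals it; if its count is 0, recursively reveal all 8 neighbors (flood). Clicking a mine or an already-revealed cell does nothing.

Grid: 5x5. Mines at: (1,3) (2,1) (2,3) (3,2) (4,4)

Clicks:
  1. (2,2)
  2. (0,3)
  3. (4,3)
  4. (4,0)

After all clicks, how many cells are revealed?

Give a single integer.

Answer: 7

Derivation:
Click 1 (2,2) count=4: revealed 1 new [(2,2)] -> total=1
Click 2 (0,3) count=1: revealed 1 new [(0,3)] -> total=2
Click 3 (4,3) count=2: revealed 1 new [(4,3)] -> total=3
Click 4 (4,0) count=0: revealed 4 new [(3,0) (3,1) (4,0) (4,1)] -> total=7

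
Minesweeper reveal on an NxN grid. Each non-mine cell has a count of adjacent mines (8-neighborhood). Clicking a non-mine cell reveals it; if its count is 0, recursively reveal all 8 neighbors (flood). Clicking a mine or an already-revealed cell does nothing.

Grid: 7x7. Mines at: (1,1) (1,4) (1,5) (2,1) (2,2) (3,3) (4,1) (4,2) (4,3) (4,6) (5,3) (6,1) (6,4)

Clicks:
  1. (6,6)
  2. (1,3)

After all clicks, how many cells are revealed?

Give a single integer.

Click 1 (6,6) count=0: revealed 4 new [(5,5) (5,6) (6,5) (6,6)] -> total=4
Click 2 (1,3) count=2: revealed 1 new [(1,3)] -> total=5

Answer: 5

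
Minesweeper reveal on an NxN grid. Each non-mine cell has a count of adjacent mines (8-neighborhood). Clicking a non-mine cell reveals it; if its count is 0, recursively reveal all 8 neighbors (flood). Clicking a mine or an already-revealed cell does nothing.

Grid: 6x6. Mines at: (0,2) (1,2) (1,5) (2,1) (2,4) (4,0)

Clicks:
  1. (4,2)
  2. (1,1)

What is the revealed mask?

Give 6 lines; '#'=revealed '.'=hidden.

Click 1 (4,2) count=0: revealed 15 new [(3,1) (3,2) (3,3) (3,4) (3,5) (4,1) (4,2) (4,3) (4,4) (4,5) (5,1) (5,2) (5,3) (5,4) (5,5)] -> total=15
Click 2 (1,1) count=3: revealed 1 new [(1,1)] -> total=16

Answer: ......
.#....
......
.#####
.#####
.#####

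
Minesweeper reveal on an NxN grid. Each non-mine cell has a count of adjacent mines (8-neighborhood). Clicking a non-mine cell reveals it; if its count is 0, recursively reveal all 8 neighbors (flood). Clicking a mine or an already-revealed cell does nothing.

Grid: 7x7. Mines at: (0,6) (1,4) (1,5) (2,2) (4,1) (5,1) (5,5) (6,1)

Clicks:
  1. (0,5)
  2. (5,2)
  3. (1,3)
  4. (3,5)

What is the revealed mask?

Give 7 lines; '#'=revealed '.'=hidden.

Click 1 (0,5) count=3: revealed 1 new [(0,5)] -> total=1
Click 2 (5,2) count=3: revealed 1 new [(5,2)] -> total=2
Click 3 (1,3) count=2: revealed 1 new [(1,3)] -> total=3
Click 4 (3,5) count=0: revealed 19 new [(2,3) (2,4) (2,5) (2,6) (3,2) (3,3) (3,4) (3,5) (3,6) (4,2) (4,3) (4,4) (4,5) (4,6) (5,3) (5,4) (6,2) (6,3) (6,4)] -> total=22

Answer: .....#.
...#...
...####
..#####
..#####
..###..
..###..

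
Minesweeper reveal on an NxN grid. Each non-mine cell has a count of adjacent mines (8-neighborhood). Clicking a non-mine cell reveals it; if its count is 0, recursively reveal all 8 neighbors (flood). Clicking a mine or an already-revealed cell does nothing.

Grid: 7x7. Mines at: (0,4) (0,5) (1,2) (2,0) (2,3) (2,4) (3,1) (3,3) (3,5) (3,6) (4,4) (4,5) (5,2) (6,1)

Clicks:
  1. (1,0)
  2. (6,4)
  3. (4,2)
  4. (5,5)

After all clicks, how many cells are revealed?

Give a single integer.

Click 1 (1,0) count=1: revealed 1 new [(1,0)] -> total=1
Click 2 (6,4) count=0: revealed 8 new [(5,3) (5,4) (5,5) (5,6) (6,3) (6,4) (6,5) (6,6)] -> total=9
Click 3 (4,2) count=3: revealed 1 new [(4,2)] -> total=10
Click 4 (5,5) count=2: revealed 0 new [(none)] -> total=10

Answer: 10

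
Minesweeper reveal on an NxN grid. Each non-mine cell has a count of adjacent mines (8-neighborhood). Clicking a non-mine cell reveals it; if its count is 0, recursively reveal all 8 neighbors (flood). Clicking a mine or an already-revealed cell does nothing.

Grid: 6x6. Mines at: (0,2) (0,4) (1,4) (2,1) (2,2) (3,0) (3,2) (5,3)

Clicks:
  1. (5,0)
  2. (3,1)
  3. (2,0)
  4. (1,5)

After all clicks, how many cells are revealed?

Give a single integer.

Answer: 9

Derivation:
Click 1 (5,0) count=0: revealed 6 new [(4,0) (4,1) (4,2) (5,0) (5,1) (5,2)] -> total=6
Click 2 (3,1) count=4: revealed 1 new [(3,1)] -> total=7
Click 3 (2,0) count=2: revealed 1 new [(2,0)] -> total=8
Click 4 (1,5) count=2: revealed 1 new [(1,5)] -> total=9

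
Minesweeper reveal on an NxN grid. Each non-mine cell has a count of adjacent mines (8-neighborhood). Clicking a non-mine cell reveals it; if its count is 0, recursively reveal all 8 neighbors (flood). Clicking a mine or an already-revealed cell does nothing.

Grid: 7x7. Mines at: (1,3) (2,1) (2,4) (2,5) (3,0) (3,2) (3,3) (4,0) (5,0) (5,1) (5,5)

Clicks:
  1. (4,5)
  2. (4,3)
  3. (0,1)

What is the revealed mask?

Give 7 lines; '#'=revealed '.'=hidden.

Answer: ###....
###....
.......
.......
...#.#.
.......
.......

Derivation:
Click 1 (4,5) count=1: revealed 1 new [(4,5)] -> total=1
Click 2 (4,3) count=2: revealed 1 new [(4,3)] -> total=2
Click 3 (0,1) count=0: revealed 6 new [(0,0) (0,1) (0,2) (1,0) (1,1) (1,2)] -> total=8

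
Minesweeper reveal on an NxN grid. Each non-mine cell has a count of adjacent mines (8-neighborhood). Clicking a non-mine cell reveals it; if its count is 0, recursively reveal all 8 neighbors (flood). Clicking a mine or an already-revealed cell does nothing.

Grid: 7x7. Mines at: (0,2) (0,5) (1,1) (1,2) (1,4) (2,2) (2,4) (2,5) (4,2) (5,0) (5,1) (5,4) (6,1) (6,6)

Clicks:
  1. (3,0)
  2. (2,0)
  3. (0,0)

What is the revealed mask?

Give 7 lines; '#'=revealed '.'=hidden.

Click 1 (3,0) count=0: revealed 6 new [(2,0) (2,1) (3,0) (3,1) (4,0) (4,1)] -> total=6
Click 2 (2,0) count=1: revealed 0 new [(none)] -> total=6
Click 3 (0,0) count=1: revealed 1 new [(0,0)] -> total=7

Answer: #......
.......
##.....
##.....
##.....
.......
.......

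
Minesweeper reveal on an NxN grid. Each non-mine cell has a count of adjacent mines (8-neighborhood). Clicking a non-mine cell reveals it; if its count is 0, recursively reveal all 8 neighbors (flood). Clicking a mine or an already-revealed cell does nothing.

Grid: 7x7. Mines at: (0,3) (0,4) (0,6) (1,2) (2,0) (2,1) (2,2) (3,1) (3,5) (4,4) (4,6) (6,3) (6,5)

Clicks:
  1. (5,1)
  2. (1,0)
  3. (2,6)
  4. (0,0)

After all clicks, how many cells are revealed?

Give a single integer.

Answer: 14

Derivation:
Click 1 (5,1) count=0: revealed 9 new [(4,0) (4,1) (4,2) (5,0) (5,1) (5,2) (6,0) (6,1) (6,2)] -> total=9
Click 2 (1,0) count=2: revealed 1 new [(1,0)] -> total=10
Click 3 (2,6) count=1: revealed 1 new [(2,6)] -> total=11
Click 4 (0,0) count=0: revealed 3 new [(0,0) (0,1) (1,1)] -> total=14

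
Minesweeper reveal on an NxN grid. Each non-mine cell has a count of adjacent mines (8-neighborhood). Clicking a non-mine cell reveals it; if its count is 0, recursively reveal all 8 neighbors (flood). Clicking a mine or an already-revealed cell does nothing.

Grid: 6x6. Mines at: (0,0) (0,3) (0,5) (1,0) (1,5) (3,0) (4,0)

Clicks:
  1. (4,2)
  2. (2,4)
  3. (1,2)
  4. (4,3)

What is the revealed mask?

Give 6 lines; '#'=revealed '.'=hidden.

Click 1 (4,2) count=0: revealed 24 new [(1,1) (1,2) (1,3) (1,4) (2,1) (2,2) (2,3) (2,4) (2,5) (3,1) (3,2) (3,3) (3,4) (3,5) (4,1) (4,2) (4,3) (4,4) (4,5) (5,1) (5,2) (5,3) (5,4) (5,5)] -> total=24
Click 2 (2,4) count=1: revealed 0 new [(none)] -> total=24
Click 3 (1,2) count=1: revealed 0 new [(none)] -> total=24
Click 4 (4,3) count=0: revealed 0 new [(none)] -> total=24

Answer: ......
.####.
.#####
.#####
.#####
.#####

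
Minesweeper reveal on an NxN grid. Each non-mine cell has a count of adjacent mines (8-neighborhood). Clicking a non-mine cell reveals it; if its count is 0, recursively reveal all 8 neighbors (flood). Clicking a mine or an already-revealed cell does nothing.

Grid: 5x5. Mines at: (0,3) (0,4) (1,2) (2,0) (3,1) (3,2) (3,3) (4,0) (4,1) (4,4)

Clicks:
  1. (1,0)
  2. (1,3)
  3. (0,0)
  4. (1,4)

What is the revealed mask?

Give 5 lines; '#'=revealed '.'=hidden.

Answer: ##...
##.##
.....
.....
.....

Derivation:
Click 1 (1,0) count=1: revealed 1 new [(1,0)] -> total=1
Click 2 (1,3) count=3: revealed 1 new [(1,3)] -> total=2
Click 3 (0,0) count=0: revealed 3 new [(0,0) (0,1) (1,1)] -> total=5
Click 4 (1,4) count=2: revealed 1 new [(1,4)] -> total=6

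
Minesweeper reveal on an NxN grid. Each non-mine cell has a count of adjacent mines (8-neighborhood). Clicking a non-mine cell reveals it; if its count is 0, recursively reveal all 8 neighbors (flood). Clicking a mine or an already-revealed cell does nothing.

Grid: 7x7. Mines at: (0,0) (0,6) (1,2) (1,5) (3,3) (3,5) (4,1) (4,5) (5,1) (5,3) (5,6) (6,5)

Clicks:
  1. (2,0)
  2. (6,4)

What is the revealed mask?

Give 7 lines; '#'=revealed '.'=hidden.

Answer: .......
##.....
##.....
##.....
.......
.......
....#..

Derivation:
Click 1 (2,0) count=0: revealed 6 new [(1,0) (1,1) (2,0) (2,1) (3,0) (3,1)] -> total=6
Click 2 (6,4) count=2: revealed 1 new [(6,4)] -> total=7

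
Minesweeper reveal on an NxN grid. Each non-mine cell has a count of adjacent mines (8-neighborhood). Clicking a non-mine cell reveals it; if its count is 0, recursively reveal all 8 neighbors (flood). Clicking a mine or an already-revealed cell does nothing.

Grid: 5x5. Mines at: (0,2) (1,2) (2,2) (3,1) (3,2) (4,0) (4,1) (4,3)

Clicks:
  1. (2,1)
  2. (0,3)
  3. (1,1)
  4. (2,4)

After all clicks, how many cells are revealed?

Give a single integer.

Click 1 (2,1) count=4: revealed 1 new [(2,1)] -> total=1
Click 2 (0,3) count=2: revealed 1 new [(0,3)] -> total=2
Click 3 (1,1) count=3: revealed 1 new [(1,1)] -> total=3
Click 4 (2,4) count=0: revealed 7 new [(0,4) (1,3) (1,4) (2,3) (2,4) (3,3) (3,4)] -> total=10

Answer: 10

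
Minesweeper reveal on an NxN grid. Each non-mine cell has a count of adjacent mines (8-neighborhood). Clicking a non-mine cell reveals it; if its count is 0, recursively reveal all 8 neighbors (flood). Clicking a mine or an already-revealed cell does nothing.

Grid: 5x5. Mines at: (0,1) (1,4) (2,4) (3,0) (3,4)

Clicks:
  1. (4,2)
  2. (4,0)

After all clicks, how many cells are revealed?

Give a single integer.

Answer: 13

Derivation:
Click 1 (4,2) count=0: revealed 12 new [(1,1) (1,2) (1,3) (2,1) (2,2) (2,3) (3,1) (3,2) (3,3) (4,1) (4,2) (4,3)] -> total=12
Click 2 (4,0) count=1: revealed 1 new [(4,0)] -> total=13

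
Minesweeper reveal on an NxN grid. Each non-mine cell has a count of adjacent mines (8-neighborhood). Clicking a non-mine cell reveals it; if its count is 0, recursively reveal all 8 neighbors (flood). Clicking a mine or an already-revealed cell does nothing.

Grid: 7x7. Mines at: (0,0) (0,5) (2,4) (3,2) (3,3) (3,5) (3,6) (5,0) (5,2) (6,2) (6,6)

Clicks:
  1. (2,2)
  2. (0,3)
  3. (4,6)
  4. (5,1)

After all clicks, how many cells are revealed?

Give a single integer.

Answer: 13

Derivation:
Click 1 (2,2) count=2: revealed 1 new [(2,2)] -> total=1
Click 2 (0,3) count=0: revealed 10 new [(0,1) (0,2) (0,3) (0,4) (1,1) (1,2) (1,3) (1,4) (2,1) (2,3)] -> total=11
Click 3 (4,6) count=2: revealed 1 new [(4,6)] -> total=12
Click 4 (5,1) count=3: revealed 1 new [(5,1)] -> total=13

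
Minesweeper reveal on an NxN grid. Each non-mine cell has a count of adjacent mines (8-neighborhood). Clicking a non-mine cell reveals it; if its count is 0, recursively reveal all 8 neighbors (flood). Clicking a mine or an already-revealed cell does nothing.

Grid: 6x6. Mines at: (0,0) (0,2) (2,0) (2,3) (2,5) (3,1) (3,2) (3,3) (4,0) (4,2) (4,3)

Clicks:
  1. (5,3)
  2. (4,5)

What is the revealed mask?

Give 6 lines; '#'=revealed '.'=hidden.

Click 1 (5,3) count=2: revealed 1 new [(5,3)] -> total=1
Click 2 (4,5) count=0: revealed 6 new [(3,4) (3,5) (4,4) (4,5) (5,4) (5,5)] -> total=7

Answer: ......
......
......
....##
....##
...###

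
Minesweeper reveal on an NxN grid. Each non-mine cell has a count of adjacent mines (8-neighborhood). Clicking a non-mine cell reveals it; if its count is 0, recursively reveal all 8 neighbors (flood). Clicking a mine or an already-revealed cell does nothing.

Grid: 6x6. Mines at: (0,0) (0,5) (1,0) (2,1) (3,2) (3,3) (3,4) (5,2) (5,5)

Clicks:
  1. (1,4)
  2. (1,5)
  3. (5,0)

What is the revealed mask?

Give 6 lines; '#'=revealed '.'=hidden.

Answer: ......
....##
......
##....
##....
##....

Derivation:
Click 1 (1,4) count=1: revealed 1 new [(1,4)] -> total=1
Click 2 (1,5) count=1: revealed 1 new [(1,5)] -> total=2
Click 3 (5,0) count=0: revealed 6 new [(3,0) (3,1) (4,0) (4,1) (5,0) (5,1)] -> total=8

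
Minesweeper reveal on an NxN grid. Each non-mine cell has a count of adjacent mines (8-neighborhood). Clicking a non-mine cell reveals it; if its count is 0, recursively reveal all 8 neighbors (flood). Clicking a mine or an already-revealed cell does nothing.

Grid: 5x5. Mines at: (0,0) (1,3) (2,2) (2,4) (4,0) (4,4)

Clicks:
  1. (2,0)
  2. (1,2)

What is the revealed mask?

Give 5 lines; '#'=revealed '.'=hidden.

Answer: .....
###..
##...
##...
.....

Derivation:
Click 1 (2,0) count=0: revealed 6 new [(1,0) (1,1) (2,0) (2,1) (3,0) (3,1)] -> total=6
Click 2 (1,2) count=2: revealed 1 new [(1,2)] -> total=7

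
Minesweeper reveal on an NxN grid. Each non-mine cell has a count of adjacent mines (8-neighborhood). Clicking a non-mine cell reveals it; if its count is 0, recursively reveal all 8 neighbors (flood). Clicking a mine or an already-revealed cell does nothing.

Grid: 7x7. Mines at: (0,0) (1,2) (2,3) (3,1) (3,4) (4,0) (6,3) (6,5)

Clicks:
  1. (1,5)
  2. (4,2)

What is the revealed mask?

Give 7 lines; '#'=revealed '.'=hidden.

Click 1 (1,5) count=0: revealed 17 new [(0,3) (0,4) (0,5) (0,6) (1,3) (1,4) (1,5) (1,6) (2,4) (2,5) (2,6) (3,5) (3,6) (4,5) (4,6) (5,5) (5,6)] -> total=17
Click 2 (4,2) count=1: revealed 1 new [(4,2)] -> total=18

Answer: ...####
...####
....###
.....##
..#..##
.....##
.......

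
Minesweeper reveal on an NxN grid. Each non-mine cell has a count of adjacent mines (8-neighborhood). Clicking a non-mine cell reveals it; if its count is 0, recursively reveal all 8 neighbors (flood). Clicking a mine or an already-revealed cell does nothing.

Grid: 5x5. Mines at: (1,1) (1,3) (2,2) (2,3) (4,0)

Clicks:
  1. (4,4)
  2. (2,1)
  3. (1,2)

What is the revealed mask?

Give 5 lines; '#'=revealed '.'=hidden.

Click 1 (4,4) count=0: revealed 8 new [(3,1) (3,2) (3,3) (3,4) (4,1) (4,2) (4,3) (4,4)] -> total=8
Click 2 (2,1) count=2: revealed 1 new [(2,1)] -> total=9
Click 3 (1,2) count=4: revealed 1 new [(1,2)] -> total=10

Answer: .....
..#..
.#...
.####
.####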